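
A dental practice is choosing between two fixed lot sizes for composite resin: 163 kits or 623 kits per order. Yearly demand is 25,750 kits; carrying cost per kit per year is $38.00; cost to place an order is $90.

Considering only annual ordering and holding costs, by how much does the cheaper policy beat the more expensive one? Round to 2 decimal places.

For each Q, cost = (D/Q)·S + (Q/2)·H.
TC(163) = (25,750/163)×90 + (163/2)×38 = $17,314.79
TC(623) = (25,750/623)×90 + (623/2)×38 = $15,556.90
Lots of 623 are cheaper by $1,757.89.

$1,757.89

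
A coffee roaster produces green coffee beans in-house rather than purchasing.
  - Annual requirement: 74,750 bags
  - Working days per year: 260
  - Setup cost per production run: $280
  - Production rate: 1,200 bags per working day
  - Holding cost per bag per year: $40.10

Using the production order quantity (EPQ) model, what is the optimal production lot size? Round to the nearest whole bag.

d = 74,750/260 = 287.5000 bags/day;  effective holding cost H(1 − d/p) = 40.1·(1 − 287.5000/1200) = 30.49271
Q* = √(2DS / H_eff) = √(2·74,750·280 / 30.49271) ≈ 1,171.66

1,172 bags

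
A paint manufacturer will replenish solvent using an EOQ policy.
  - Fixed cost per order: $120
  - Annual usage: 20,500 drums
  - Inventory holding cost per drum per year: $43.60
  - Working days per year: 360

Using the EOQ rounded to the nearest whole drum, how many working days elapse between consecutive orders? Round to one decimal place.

EOQ = √(2DS/H) = √(2 × 20,500 × 120 / 43.6)
    = √(112,844.04) ≈ 335.92 → Q = 336 drums
Cycle time = (working days × Q)/D = (360 × 336) / 20,500 = 5.900 days

5.9 days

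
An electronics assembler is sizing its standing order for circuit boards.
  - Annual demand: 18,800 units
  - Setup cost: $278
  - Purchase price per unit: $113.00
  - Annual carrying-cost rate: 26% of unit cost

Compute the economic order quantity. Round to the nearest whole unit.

596 units

Carrying cost H = $113 × 26% = $29.3800/unit/yr
2DS/H = 2·18,800·278/29.38 = 355,779.44
EOQ = √355,779.44 ≈ 596.47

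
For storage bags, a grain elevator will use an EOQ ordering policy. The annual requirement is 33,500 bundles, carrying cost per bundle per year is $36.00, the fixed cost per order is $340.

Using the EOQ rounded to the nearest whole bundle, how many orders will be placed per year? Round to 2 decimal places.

2DS/H = 2·33,500·340/36 = 632,777.78
EOQ = √632,777.78 ≈ 795.47 → Q = 795
N = D/Q = 33,500/795 ≈ 42.138 orders/yr

42.14 orders per year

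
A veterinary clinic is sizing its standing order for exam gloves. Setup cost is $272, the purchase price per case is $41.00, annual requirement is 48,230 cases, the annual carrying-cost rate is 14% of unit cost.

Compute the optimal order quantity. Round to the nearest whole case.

2,138 cases

Holding cost per case per year: H = 14% × $41 = $5.7400
Optimal lot size Q* = (2 × 48,230 × $272 / $5.74)^½ ≈ 2,137.97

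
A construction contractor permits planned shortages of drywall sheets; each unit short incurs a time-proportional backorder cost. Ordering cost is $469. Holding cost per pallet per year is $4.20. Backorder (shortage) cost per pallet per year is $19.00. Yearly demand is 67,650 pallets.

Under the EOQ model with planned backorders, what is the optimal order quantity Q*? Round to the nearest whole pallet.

Basic EOQ = √(2·67,650·469/4.2) = 3,886.965
Backorder adjustment √((H+b)/b) = √((4.2+19)/19) = 1.1050
Q* = 3,886.965 × 1.1050 ≈ 4,295.15

4,295 pallets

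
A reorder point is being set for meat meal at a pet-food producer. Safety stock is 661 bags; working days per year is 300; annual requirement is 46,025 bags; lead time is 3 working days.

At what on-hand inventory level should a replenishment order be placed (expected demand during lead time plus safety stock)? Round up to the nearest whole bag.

1,122 bags

Daily demand d = 46,025 / 300 = 153.417 bags/day
Demand during lead time = 153.417 × 3 = 460.25
Reorder point = 460.25 + 661 = 1,121.25 → round up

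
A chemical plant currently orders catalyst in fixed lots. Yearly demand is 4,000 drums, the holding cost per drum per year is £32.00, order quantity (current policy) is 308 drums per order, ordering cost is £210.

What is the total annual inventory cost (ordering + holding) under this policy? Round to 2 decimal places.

£7,655.27

Orders/yr = 4,000/308 = 12.987; ordering cost = 12.987 × £210 = £2,727.27
Average inventory = 308/2 = 154; holding cost = 154 × £32 = £4,928.00
Total = £2,727.27 + £4,928.00 = £7,655.27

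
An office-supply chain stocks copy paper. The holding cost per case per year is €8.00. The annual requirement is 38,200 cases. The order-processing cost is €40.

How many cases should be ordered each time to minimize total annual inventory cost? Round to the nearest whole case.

2DS/H = 2·38,200·40/8 = 382,000.00
EOQ = √382,000.00 ≈ 618.06

618 cases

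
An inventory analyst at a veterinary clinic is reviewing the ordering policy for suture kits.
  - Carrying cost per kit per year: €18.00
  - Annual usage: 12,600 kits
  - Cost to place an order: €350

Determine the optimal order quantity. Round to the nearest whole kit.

700 kits

Optimal lot size Q* = (2 × 12,600 × €350 / €18)^½ ≈ 700.00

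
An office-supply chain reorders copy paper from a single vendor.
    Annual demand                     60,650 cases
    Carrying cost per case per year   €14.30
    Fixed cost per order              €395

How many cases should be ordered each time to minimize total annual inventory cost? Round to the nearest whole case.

Q* = √(2·D·S / H) = √(2·60,650·395 / 14.3) = √3,350,594.4 ≈ 1,830.46

1,830 cases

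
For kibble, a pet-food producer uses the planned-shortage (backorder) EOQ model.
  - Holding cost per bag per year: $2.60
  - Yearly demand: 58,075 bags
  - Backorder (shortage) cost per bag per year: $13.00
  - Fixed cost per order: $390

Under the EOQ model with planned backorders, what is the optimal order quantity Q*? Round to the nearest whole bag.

Q* = √(2DS/H) · √((H + b)/b)
   = √(2 × 58,075 × 390 / 2.6) · √((2.6 + 13) / 13)
   = 4,174.027 × 1.0954 ≈ 4,572.42

4,572 bags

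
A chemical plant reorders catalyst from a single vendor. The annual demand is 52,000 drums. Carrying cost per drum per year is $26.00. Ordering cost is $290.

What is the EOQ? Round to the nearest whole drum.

1,077 drums

EOQ = √(2DS/H) = √(2 × 52,000 × 290 / 26)
    = √(1,160,000.00) ≈ 1,077.03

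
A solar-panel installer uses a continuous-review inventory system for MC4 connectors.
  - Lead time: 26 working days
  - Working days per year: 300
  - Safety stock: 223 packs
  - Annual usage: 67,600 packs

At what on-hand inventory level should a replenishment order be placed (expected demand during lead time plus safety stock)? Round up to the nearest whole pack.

6,082 packs

Daily demand d = 67,600 / 300 = 225.333 packs/day
Demand during lead time = 225.333 × 26 = 5,858.67
Reorder point = 5,858.67 + 223 = 6,081.67 → round up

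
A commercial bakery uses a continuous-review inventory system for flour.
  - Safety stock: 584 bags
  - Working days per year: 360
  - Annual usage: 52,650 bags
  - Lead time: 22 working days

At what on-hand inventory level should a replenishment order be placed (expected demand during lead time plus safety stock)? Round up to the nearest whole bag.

3,802 bags

Daily demand d = 52,650 / 360 = 146.250 bags/day
Demand during lead time = 146.250 × 22 = 3,217.50
Reorder point = 3,217.50 + 584 = 3,801.50 → round up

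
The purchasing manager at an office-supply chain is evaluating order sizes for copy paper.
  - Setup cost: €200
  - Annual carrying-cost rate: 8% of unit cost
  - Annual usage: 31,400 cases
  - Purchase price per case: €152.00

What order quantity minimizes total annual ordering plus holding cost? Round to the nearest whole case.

Carrying cost H = €152 × 8% = €12.1600/case/yr
Q* = √(2·D·S / H) = √(2·31,400·200 / 12.16) = √1,032,894.7 ≈ 1,016.31

1,016 cases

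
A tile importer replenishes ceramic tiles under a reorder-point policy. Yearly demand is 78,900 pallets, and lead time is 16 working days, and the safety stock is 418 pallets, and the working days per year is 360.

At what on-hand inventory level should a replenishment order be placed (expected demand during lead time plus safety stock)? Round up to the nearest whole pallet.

3,925 pallets

Daily demand d = 78,900 / 360 = 219.167 pallets/day
Demand during lead time = 219.167 × 16 = 3,506.67
Reorder point = 3,506.67 + 418 = 3,924.67 → round up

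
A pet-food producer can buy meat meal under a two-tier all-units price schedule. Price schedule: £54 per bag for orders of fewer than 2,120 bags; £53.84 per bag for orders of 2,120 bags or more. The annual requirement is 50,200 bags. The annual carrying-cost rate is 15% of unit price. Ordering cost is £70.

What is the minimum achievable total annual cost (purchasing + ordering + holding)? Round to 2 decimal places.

£2,712,986.11

H₁ = 15%×£54 = £8.1000;  H₂ = 15%×£53.84 = £8.0760
EOQ₁ = √(2×50,200×70/8.1000) = 931.48  (< 2,120, feasible at tier 1)
EOQ₂ = √(2×50,200×70/8.0760) = 932.86  (< 2,120 → use Q = 2,120 at tier-2 price)
TC(tier 1 (EOQ₁), Q≈931.5) = £2,718,344.99
TC(tier 2, Q≈2,120.0) = £2,712,986.11
Minimum at tier 2: £2,712,986.11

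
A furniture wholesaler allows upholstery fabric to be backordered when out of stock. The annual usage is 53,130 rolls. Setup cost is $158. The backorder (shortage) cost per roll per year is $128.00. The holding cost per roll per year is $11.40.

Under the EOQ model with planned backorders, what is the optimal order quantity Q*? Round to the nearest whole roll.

1,266 rolls

Basic EOQ = √(2·53,130·158/11.4) = 1,213.559
Backorder adjustment √((H+b)/b) = √((11.4+128)/128) = 1.0436
Q* = 1,213.559 × 1.0436 ≈ 1,266.45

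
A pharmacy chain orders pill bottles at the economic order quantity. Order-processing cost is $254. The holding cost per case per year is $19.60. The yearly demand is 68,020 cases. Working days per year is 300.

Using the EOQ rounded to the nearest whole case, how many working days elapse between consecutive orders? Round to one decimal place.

EOQ = √(2DS/H) = √(2 × 68,020 × 254 / 19.6)
    = √(1,762,967.35) ≈ 1,327.77 → Q = 1,328 cases
T = Q/D × 300 days = 1,328/68,020 × 300 = 5.857 days

5.9 days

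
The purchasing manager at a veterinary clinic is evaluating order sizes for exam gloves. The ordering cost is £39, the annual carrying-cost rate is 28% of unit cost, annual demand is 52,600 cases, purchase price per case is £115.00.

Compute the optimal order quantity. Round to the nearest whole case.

357 cases

H = i·C = 0.28 × £115 = £32.2000 per case-year
Optimal lot size Q* = (2 × 52,600 × £39 / £32.2)^½ ≈ 356.95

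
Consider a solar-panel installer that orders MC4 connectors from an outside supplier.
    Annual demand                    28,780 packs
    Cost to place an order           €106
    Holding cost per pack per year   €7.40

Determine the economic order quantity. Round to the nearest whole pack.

EOQ = √(2DS/H) = √(2 × 28,780 × 106 / 7.4)
    = √(824,508.11) ≈ 908.02

908 packs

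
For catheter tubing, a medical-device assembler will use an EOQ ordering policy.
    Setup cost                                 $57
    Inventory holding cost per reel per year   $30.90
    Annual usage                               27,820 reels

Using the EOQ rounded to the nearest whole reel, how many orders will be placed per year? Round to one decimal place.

Optimal lot size Q* = (2 × 27,820 × $57 / $30.9)^½ ≈ 320.37 → Q = 320
Orders per year = D/Q = 27,820 / 320 = 86.938

86.9 orders per year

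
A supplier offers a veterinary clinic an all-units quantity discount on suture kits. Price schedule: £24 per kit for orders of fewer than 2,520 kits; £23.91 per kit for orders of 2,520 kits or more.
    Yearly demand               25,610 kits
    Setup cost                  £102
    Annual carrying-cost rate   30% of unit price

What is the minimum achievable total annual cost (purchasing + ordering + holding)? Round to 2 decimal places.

£620,773.19

H₁ = 30%×£24 = £7.2000;  H₂ = 30%×£23.91 = £7.1730
EOQ₁ = √(2×25,610×102/7.2000) = 851.83  (< 2,520, feasible at tier 1)
EOQ₂ = √(2×25,610×102/7.1730) = 853.43  (< 2,520 → use Q = 2,520 at tier-2 price)
TC(tier 1 (EOQ₁), Q≈851.8) = £620,773.19
TC(tier 2, Q≈2,520.0) = £622,409.68
Minimum at tier 1 (EOQ₁): £620,773.19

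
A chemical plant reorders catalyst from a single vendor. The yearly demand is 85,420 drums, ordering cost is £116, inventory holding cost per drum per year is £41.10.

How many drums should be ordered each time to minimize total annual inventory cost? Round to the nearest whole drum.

694 drums

Optimal lot size Q* = (2 × 85,420 × £116 / £41.1)^½ ≈ 694.39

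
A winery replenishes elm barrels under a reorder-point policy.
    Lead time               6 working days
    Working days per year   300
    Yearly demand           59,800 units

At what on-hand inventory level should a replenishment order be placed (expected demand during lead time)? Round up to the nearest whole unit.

Daily demand d = 59,800 / 300 = 199.333 units/day
Demand during lead time = 199.333 × 6 = 1,196.00
Reorder point = 1,196.00 → round up

1,196 units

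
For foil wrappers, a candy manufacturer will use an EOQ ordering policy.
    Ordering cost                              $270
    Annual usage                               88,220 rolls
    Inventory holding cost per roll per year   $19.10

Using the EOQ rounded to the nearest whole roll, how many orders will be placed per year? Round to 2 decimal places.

2DS/H = 2·88,220·270/19.1 = 2,494,178.01
EOQ = √2,494,178.01 ≈ 1,579.30 → Q = 1,579
Orders per year = D/Q = 88,220 / 1,579 = 55.871

55.87 orders per year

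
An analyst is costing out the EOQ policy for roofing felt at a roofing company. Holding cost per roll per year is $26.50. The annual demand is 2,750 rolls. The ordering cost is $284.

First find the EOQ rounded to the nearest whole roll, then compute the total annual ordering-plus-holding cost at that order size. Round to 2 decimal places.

$6,433.74

EOQ = √(2DS/H) = √(2 × 2,750 × 284 / 26.5)
    = √(58,943.40) ≈ 242.78 → Q = 243 rolls
Annual ordering cost = (D/Q)·S = (2,750/243) × 284 = $3,213.99
Annual holding cost  = (Q/2)·H = (243/2) × 26.5 = $3,219.75
Total = $3,213.99 + $3,219.75 = $6,433.74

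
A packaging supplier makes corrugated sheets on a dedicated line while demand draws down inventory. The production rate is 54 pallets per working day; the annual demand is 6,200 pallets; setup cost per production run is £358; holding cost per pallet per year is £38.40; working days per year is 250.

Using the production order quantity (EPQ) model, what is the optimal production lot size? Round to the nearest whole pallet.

d = 6,200/250 = 24.8000 pallets/day;  effective holding cost H(1 − d/p) = 38.4·(1 − 24.8000/54) = 20.76444
Q* = √(2DS / H_eff) = √(2·6,200·358 / 20.76444) ≈ 462.37

462 pallets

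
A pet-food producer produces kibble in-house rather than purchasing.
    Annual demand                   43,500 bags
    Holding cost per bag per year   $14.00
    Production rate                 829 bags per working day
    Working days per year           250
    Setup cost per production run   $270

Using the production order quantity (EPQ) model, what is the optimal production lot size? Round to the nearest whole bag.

1,457 bags

d = 43,500/250 = 174.0000 bags/day;  effective holding cost H(1 − d/p) = 14·(1 − 174.0000/829) = 11.06152
Q* = √(2DS / H_eff) = √(2·43,500·270 / 11.06152) ≈ 1,457.25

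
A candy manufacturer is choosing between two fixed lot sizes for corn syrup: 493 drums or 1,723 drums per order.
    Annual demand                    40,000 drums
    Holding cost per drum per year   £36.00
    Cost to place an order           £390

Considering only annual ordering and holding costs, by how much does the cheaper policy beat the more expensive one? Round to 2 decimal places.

For each Q, cost = (D/Q)·S + (Q/2)·H.
TC(493) = (40,000/493)×390 + (493/2)×36 = £40,517.00
TC(1,723) = (40,000/1,723)×390 + (1,723/2)×36 = £40,067.98
|ΔTC| = |£40,517.00 − £40,067.98| = £449.03

£449.03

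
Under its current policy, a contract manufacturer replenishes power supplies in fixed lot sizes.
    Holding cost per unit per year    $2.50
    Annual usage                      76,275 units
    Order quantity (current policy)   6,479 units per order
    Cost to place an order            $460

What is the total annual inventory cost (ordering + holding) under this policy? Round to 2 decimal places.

$13,514.17

Annual ordering cost = (D/Q)·S = (76,275/6,479) × 460 = $5,415.42
Annual holding cost  = (Q/2)·H = (6,479/2) × 2.5 = $8,098.75
Total = $5,415.42 + $8,098.75 = $13,514.17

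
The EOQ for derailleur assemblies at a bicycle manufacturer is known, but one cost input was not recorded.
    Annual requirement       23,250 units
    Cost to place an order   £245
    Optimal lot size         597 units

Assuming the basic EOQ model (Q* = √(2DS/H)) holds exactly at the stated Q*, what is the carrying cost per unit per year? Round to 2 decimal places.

£31.96

EOQ relation: Q² = 2DS/H, so rearrange for the unknown.
H = 2DS / Q² = 2 × 23,250 × 245 / 597² = 31.9647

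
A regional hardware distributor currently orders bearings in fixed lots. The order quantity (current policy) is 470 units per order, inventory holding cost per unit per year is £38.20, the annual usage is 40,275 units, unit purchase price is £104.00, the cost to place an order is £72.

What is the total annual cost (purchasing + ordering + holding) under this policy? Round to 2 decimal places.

£4,203,746.79

Ordering: D/Q × S = 40,275/470 × £72 = £6,169.79
Holding:  Q/2 × H = 470/2 × £38.2 = £8,977.00
Purchase cost = D·C = 40,275 × 104 = £4,188,600.00
Total = £6,169.79 + £8,977.00 + £4,188,600.00 = £4,203,746.79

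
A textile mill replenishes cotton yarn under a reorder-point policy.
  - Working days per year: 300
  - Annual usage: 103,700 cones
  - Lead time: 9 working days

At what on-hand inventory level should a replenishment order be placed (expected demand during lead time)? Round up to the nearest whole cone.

Daily demand d = 103,700 / 300 = 345.667 cones/day
Demand during lead time = 345.667 × 9 = 3,111.00
Reorder point = 3,111.00 → round up

3,111 cones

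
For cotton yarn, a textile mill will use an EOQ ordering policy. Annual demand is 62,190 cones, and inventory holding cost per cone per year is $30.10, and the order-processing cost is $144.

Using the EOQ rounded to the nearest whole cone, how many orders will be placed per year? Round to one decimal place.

80.7 orders per year

Optimal lot size Q* = (2 × 62,190 × $144 / $30.1)^½ ≈ 771.39 → Q = 771
Orders per year = D/Q = 62,190 / 771 = 80.661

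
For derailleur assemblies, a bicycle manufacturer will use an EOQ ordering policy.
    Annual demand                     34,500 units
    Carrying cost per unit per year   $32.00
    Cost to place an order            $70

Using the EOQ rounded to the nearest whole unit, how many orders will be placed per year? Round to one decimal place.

88.7 orders per year

EOQ = √(2DS/H) = √(2 × 34,500 × 70 / 32)
    = √(150,937.50) ≈ 388.51 → Q = 389
N = D/Q = 34,500/389 ≈ 88.689 orders/yr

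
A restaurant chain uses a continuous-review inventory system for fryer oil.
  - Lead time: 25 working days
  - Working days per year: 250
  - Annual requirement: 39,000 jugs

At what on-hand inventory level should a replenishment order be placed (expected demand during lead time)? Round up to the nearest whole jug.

Daily demand d = 39,000 / 250 = 156.000 jugs/day
Demand during lead time = 156.000 × 25 = 3,900.00
Reorder point = 3,900.00 → round up

3,900 jugs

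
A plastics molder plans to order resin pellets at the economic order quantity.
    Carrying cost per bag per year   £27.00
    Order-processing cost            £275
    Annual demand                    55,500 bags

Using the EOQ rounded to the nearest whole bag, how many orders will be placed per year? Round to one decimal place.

Optimal lot size Q* = (2 × 55,500 × £275 / £27)^½ ≈ 1,063.28 → Q = 1,063
Orders per year = D/Q = 55,500 / 1,063 = 52.211

52.2 orders per year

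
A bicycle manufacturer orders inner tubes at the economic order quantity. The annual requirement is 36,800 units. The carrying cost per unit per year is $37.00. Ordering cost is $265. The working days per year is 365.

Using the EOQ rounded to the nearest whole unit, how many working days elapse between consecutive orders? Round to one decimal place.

7.2 days

EOQ = √(2DS/H) = √(2 × 36,800 × 265 / 37)
    = √(527,135.14) ≈ 726.04 → Q = 726 units
Cycle time = (working days × Q)/D = (365 × 726) / 36,800 = 7.201 days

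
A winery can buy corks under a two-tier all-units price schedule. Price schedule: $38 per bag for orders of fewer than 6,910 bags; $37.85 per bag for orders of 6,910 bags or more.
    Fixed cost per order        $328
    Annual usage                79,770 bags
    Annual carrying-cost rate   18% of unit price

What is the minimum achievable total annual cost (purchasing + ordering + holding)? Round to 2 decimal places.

$3,046,619.89

H₁ = 18%×$38 = $6.8400;  H₂ = 18%×$37.85 = $6.8130
EOQ₁ = √(2×79,770×328/6.8400) = 2,765.95  (< 6,910, feasible at tier 1)
EOQ₂ = √(2×79,770×328/6.8130) = 2,771.42  (< 6,910 → use Q = 6,910 at tier-2 price)
TC(tier 1 (EOQ₁), Q≈2,765.9) = $3,050,179.07
TC(tier 2, Q≈6,910.0) = $3,046,619.89
Minimum at tier 2: $3,046,619.89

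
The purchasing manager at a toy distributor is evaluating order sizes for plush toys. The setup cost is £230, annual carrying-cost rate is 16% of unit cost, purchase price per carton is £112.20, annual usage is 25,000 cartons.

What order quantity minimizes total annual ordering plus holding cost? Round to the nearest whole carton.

800 cartons

Carrying cost H = £112.2 × 16% = £17.9520/carton/yr
Q* = √(2·D·S / H) = √(2·25,000·230 / 17.952) = √640,597.1 ≈ 800.37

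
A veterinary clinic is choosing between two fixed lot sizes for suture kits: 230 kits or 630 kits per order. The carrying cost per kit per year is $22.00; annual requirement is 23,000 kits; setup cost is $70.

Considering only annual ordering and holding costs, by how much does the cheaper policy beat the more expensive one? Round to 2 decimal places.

Annual cost at Q: ordering D·S/Q plus holding Q·H/2.
TC(230) = (23,000/230)×70 + (230/2)×22 = $9,530.00
TC(630) = (23,000/630)×70 + (630/2)×22 = $9,485.56
Lots of 630 are cheaper by $44.44.

$44.44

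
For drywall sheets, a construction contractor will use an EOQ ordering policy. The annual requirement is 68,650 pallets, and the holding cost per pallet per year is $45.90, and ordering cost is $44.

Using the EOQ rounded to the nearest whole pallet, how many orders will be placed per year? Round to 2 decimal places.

2DS/H = 2·68,650·44/45.9 = 131,616.56
EOQ = √131,616.56 ≈ 362.79 → Q = 363
N = D/Q = 68,650/363 ≈ 189.118 orders/yr

189.12 orders per year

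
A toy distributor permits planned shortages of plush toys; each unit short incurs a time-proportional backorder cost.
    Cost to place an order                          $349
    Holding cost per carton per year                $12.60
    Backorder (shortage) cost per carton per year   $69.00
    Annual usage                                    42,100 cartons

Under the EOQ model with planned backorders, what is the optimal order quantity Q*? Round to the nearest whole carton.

1,661 cartons

Basic EOQ = √(2·42,100·349/12.6) = 1,527.156
Backorder adjustment √((H+b)/b) = √((12.6+69)/69) = 1.0875
Q* = 1,527.156 × 1.0875 ≈ 1,660.75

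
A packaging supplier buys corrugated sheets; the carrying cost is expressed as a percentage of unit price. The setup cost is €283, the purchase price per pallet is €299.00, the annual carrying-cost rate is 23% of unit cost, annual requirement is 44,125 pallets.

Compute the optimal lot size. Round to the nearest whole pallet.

603 pallets

Holding cost per pallet per year: H = 23% × €299 = €68.7700
Q* = √(2·D·S / H) = √(2·44,125·283 / 68.77) = √363,163.4 ≈ 602.63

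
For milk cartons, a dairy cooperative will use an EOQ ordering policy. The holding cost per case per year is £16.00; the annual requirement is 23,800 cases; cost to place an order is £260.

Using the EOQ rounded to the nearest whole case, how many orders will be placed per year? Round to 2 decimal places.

Q* = √(2·D·S / H) = √(2·23,800·260 / 16) = √773,500.0 ≈ 879.49 → Q = 879
Orders per year = D/Q = 23,800 / 879 = 27.076

27.08 orders per year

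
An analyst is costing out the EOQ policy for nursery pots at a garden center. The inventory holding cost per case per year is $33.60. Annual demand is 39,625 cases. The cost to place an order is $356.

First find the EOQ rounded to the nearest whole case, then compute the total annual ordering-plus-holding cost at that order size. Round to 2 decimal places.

$30,788.91

Optimal lot size Q* = (2 × 39,625 × $356 / $33.6)^½ ≈ 916.34 → Q = 916 cases
Annual ordering cost = (D/Q)·S = (39,625/916) × 356 = $15,400.11
Annual holding cost  = (Q/2)·H = (916/2) × 33.6 = $15,388.80
Total = $15,400.11 + $15,388.80 = $30,788.91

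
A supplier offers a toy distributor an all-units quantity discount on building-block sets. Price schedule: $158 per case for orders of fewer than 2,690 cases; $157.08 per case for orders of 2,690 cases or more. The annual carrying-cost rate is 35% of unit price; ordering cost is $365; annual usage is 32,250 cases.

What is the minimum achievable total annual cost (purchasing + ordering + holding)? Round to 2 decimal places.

$5,131,581.85

H₁ = 35%×$158 = $55.3000;  H₂ = 35%×$157.08 = $54.9780
EOQ₁ = √(2×32,250×365/55.3000) = 652.47  (< 2,690, feasible at tier 1)
EOQ₂ = √(2×32,250×365/54.9780) = 654.38  (< 2,690 → use Q = 2,690 at tier-2 price)
TC(tier 1 (EOQ₁), Q≈652.5) = $5,131,581.85
TC(tier 2, Q≈2,690.0) = $5,144,151.34
Minimum at tier 1 (EOQ₁): $5,131,581.85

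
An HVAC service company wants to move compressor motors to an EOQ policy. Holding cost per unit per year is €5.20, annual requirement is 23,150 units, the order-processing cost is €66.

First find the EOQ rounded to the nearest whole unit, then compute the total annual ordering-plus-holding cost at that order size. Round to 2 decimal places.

2DS/H = 2·23,150·66/5.2 = 587,653.85
EOQ = √587,653.85 ≈ 766.59 → Q = 767 units
Annual ordering cost = (D/Q)·S = (23,150/767) × 66 = €1,992.05
Annual holding cost  = (Q/2)·H = (767/2) × 5.2 = €1,994.20
Total = €1,992.05 + €1,994.20 = €3,986.25

€3,986.25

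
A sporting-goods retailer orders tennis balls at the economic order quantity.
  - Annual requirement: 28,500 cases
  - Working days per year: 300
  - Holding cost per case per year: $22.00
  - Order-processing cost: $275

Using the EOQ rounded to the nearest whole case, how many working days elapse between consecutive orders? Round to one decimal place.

8.9 days

EOQ = √(2DS/H) = √(2 × 28,500 × 275 / 22)
    = √(712,500.00) ≈ 844.10 → Q = 844 cases
Days between orders = 300 / (D/Q) = 300 / 33.768 ≈ 8.884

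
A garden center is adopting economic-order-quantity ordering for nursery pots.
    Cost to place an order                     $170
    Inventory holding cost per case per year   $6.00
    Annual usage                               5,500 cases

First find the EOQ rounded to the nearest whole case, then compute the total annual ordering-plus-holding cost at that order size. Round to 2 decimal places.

EOQ = √(2DS/H) = √(2 × 5,500 × 170 / 6)
    = √(311,666.67) ≈ 558.27 → Q = 558 cases
Orders/yr = 5,500/558 = 9.857; ordering cost = 9.857 × $170 = $1,675.63
Average inventory = 558/2 = 279; holding cost = 279 × $6 = $1,674.00
Total = $1,675.63 + $1,674.00 = $3,349.63

$3,349.63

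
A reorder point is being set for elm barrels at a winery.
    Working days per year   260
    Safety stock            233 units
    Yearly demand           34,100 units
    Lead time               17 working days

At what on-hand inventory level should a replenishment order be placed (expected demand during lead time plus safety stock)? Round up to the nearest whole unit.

2,463 units

Daily demand d = 34,100 / 260 = 131.154 units/day
Demand during lead time = 131.154 × 17 = 2,229.62
Reorder point = 2,229.62 + 233 = 2,462.62 → round up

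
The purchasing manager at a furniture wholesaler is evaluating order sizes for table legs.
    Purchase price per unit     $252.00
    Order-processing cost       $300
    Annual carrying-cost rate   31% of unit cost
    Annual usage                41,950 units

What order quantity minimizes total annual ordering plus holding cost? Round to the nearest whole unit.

Holding cost per unit per year: H = 31% × $252 = $78.1200
EOQ = √(2DS/H) = √(2 × 41,950 × 300 / 78.12)
    = √(322,196.62) ≈ 567.62

568 units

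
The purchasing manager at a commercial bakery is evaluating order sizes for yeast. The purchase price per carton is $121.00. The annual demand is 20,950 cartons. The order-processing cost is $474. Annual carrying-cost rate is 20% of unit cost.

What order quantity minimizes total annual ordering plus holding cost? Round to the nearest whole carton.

H = i·C = 0.2 × $121 = $24.2000 per carton-year
EOQ = √(2DS/H) = √(2 × 20,950 × 474 / 24.2)
    = √(820,685.95) ≈ 905.92

906 cartons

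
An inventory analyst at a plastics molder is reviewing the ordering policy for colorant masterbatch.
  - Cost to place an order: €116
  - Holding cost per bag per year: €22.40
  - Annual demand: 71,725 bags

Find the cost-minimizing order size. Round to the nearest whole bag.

862 bags

2DS/H = 2·71,725·116/22.4 = 742,866.07
EOQ = √742,866.07 ≈ 861.90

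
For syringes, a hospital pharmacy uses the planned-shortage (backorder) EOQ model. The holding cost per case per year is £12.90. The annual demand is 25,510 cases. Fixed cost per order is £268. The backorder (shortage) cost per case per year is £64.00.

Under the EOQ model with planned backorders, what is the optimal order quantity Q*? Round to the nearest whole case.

Q* = √(2DS/H) · √((H + b)/b)
   = √(2 × 25,510 × 268 / 12.9) · √((12.9 + 64) / 64)
   = 1,029.539 × 1.0962 ≈ 1,128.54

1,129 cases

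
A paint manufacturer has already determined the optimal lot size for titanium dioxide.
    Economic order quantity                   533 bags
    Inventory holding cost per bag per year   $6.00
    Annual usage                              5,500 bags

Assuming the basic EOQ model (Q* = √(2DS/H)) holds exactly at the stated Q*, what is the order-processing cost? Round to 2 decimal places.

$154.96

EOQ relation: Q² = 2DS/H, so rearrange for the unknown.
S = Q²H / (2D) = 533² × 6 / (2 × 5,500) = 154.9576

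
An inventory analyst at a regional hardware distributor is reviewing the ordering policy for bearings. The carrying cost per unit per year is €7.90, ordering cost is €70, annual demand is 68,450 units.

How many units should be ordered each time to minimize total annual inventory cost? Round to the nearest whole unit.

1,101 units

Optimal lot size Q* = (2 × 68,450 × €70 / €7.9)^½ ≈ 1,101.38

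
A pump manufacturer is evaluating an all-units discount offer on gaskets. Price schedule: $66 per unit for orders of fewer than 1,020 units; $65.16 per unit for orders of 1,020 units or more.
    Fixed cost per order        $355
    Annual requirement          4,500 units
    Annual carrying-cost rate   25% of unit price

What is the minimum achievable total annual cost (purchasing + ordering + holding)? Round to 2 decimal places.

$303,094.08

H₁ = 25%×$66 = $16.5000;  H₂ = 25%×$65.16 = $16.2900
EOQ₁ = √(2×4,500×355/16.5000) = 440.04  (< 1,020, feasible at tier 1)
EOQ₂ = √(2×4,500×355/16.2900) = 442.87  (< 1,020 → use Q = 1,020 at tier-2 price)
TC(tier 1 (EOQ₁), Q≈440.0) = $304,260.68
TC(tier 2, Q≈1,020.0) = $303,094.08
Minimum at tier 2: $303,094.08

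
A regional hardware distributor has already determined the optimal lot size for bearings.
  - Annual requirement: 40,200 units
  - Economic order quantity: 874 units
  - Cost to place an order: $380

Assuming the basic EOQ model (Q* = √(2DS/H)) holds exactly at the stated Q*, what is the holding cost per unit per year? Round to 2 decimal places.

Since Q* = (2DS/H)^½, squaring gives Q*²·H = 2DS.
H = 2DS / Q² = 2 × 40,200 × 380 / 874² = 39.9960

$40.00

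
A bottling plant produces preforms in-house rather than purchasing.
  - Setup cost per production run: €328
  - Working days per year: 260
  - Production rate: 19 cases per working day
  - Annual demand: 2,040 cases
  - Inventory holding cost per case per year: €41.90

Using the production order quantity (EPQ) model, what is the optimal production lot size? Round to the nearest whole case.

d = 2,040/260 = 7.8462 cases/day;  effective holding cost H(1 − d/p) = 41.9·(1 − 7.8462/19) = 24.59717
Q* = √(2DS / H_eff) = √(2·2,040·328 / 24.59717) ≈ 233.25

233 cases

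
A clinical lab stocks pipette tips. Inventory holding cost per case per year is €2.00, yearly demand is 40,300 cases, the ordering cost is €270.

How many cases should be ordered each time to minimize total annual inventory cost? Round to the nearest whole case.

3,299 cases

Optimal lot size Q* = (2 × 40,300 × €270 / €2)^½ ≈ 3,298.64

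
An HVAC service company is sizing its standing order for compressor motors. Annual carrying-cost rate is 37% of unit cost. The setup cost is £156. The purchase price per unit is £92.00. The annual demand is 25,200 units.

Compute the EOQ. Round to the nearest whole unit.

481 units

Carrying cost H = £92 × 37% = £34.0400/unit/yr
Optimal lot size Q* = (2 × 25,200 × £156 / £34.04)^½ ≈ 480.60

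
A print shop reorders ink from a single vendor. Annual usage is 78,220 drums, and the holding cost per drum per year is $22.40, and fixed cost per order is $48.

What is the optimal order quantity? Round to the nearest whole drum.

Q* = √(2·D·S / H) = √(2·78,220·48 / 22.4) = √335,228.6 ≈ 578.99

579 drums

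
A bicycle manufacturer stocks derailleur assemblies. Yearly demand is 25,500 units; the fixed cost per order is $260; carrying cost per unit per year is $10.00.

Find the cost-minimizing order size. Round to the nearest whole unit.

EOQ = √(2DS/H) = √(2 × 25,500 × 260 / 10)
    = √(1,326,000.00) ≈ 1,151.52

1,152 units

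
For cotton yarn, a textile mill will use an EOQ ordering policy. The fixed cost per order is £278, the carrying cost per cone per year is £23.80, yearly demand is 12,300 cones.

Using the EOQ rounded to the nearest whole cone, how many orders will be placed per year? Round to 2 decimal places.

22.95 orders per year

EOQ = √(2DS/H) = √(2 × 12,300 × 278 / 23.8)
    = √(287,344.54) ≈ 536.05 → Q = 536
N = D/Q = 12,300/536 ≈ 22.948 orders/yr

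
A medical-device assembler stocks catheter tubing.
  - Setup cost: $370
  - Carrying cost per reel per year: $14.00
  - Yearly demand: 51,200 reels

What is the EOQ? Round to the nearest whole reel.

1,645 reels

Q* = √(2·D·S / H) = √(2·51,200·370 / 14) = √2,706,285.7 ≈ 1,645.08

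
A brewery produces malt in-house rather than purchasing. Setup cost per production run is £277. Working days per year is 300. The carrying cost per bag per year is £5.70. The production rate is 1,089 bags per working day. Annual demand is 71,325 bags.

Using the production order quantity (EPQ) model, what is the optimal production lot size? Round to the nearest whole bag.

Daily demand d = 71,325/300 = 237.750; p = 1089; 1 − d/p = 0.78168
EPQ = √(2DS / (H(1 − d/p)))
    = √(2 × 71,325 × 277 / (5.7 × 0.78168)) ≈ 2,977.99

2,978 bags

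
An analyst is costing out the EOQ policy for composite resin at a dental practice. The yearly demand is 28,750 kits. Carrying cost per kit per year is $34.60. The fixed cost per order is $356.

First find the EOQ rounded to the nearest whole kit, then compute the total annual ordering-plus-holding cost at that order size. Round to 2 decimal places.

$26,613.19

2DS/H = 2·28,750·356/34.6 = 591,618.50
EOQ = √591,618.50 ≈ 769.17 → Q = 769 kits
Annual ordering cost = (D/Q)·S = (28,750/769) × 356 = $13,309.49
Annual holding cost  = (Q/2)·H = (769/2) × 34.6 = $13,303.70
Total = $13,309.49 + $13,303.70 = $26,613.19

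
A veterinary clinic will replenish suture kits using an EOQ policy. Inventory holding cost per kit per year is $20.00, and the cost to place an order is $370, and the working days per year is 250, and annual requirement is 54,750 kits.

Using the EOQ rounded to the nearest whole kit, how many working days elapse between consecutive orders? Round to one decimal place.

EOQ = √(2DS/H) = √(2 × 54,750 × 370 / 20)
    = √(2,025,750.00) ≈ 1,423.29 → Q = 1,423 kits
T = Q/D × 250 days = 1,423/54,750 × 250 = 6.498 days

6.5 days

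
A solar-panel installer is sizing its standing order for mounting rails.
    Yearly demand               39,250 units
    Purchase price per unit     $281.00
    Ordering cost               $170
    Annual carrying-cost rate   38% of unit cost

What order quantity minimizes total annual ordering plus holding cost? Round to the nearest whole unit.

354 units

H = i·C = 0.38 × $281 = $106.7800 per unit-year
Optimal lot size Q* = (2 × 39,250 × $170 / $106.78)^½ ≈ 353.52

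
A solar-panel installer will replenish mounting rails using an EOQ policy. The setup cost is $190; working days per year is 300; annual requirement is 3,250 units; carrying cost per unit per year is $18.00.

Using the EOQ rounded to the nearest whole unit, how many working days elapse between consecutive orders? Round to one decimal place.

Optimal lot size Q* = (2 × 3,250 × $190 / $18)^½ ≈ 261.94 → Q = 262 units
Cycle time = (working days × Q)/D = (300 × 262) / 3,250 = 24.185 days

24.2 days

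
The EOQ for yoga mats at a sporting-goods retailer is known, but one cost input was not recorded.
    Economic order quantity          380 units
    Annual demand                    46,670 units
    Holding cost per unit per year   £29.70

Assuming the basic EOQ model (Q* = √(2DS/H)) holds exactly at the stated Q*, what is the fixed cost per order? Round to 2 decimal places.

Since Q* = (2DS/H)^½, squaring gives Q*²·H = 2DS.
S = Q²H / (2D) = 380² × 29.7 / (2 × 46,670) = 45.9469

£45.95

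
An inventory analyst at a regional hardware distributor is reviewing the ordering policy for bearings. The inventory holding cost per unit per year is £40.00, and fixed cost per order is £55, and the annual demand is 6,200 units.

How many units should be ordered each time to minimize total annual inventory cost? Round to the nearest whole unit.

131 units

Q* = √(2·D·S / H) = √(2·6,200·55 / 40) = √17,050.0 ≈ 130.58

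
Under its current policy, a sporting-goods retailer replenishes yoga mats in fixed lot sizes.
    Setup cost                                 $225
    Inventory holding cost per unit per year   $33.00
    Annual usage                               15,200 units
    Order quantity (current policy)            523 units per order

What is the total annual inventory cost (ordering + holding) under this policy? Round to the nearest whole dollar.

Ordering: D/Q × S = 15,200/523 × $225 = $6,539.20
Holding:  Q/2 × H = 523/2 × $33 = $8,629.50
Total = $6,539.20 + $8,629.50 = $15,168.70

$15,169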